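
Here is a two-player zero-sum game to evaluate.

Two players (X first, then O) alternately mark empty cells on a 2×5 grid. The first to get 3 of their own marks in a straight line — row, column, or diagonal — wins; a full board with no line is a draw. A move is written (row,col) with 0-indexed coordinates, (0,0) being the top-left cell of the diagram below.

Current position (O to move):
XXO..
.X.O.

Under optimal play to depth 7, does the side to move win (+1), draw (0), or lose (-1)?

p1 O@[XXO../.X.O.]: (0,3)[XXOO./.X.O.]+0* (0,4)[XXO.O/.X.O.]+0 (1,0)[XXO../OX.O.]+0 (1,2)[XXO../.XOO.]+0 (1,4)[XXO../.X.OO]+0
p2 X@[XXOO./.X.O.]: (0,4)[XXOOX/.X.O.]+0* (1,0)[XXOO./XX.O.]-1 (1,2)[XXOO./.XXO.]-1 (1,4)[XXOO./.X.OX]-1
p3 O@[XXOOX/.X.O.]: (1,0)[XXOOX/OX.O.]+0* (1,2)[XXOOX/.XOO.]+0 (1,4)[XXOOX/.X.OO]+0
p4 X@[XXOOX/OX.O.]: (1,2)[XXOOX/OXXO.]+0* (1,4)[XXOOX/OX.OX]+0
p5 O@[XXOOX/OXXO.]: (1,4)[XXOOX/OXXOO]+0*
p6 X@[XXOOX/OXXOO] terminal +0; root [XXO../.X.O.] d7

value(XXO../.X.O., O) = 0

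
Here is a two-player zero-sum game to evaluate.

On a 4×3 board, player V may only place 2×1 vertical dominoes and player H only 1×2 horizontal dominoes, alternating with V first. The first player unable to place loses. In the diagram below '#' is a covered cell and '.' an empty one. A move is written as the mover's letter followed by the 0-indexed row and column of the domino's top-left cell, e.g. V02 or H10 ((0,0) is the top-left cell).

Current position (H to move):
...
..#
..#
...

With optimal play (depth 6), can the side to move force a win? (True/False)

ply 1, H at .../..#/..#/... | H00=-1→##./..#/..#/...*; H01=-1→.##/..#/..#/...; H10=-1→.../###/..#/...; H20=-1→.../..#/###/...; H30=-1→.../..#/..#/##.; H31=-1→.../..#/..#/.##
ply 2, V at ##./..#/..#/... | V10=+1→##./#.#/#.#/...*; V11=+1→##./.##/.##/...; V20=+1→##./..#/#.#/#..; V21=+1→##./..#/.##/.#.
ply 3, H at ##./#.#/#.#/... | H30=-1→##./#.#/#.#/##.*; H31=-1→##./#.#/#.#/.##
ply 4, V at ##./#.#/#.#/##. | V11=+1→##./###/###/##.*
ply 5: ##./###/###/##. is terminal -1 (H); from .../..#/..#/... depth 6

H winning at [.../..#/..#/...]: False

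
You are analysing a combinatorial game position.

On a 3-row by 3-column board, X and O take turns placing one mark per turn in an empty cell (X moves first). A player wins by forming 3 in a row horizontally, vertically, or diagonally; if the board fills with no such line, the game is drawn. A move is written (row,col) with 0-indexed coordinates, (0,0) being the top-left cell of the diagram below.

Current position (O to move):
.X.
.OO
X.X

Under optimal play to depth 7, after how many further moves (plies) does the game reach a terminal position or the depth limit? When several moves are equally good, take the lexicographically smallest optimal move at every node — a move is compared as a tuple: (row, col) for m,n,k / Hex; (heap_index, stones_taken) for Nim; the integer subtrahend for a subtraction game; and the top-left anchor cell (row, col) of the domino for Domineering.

ply 1, O at .X./.OO/X.X | (0,0)=-1→OX./.OO/X.X; (0,2)=-1→.XO/.OO/X.X; (1,0)=+1→.X./OOO/X.X*; (2,1)=+0→.X./.OO/XOX
ply 2: .X./OOO/X.X is terminal -1 (X); from .X./.OO/X.X depth 7

PV length from [.X./.OO/X.X]: 1 ply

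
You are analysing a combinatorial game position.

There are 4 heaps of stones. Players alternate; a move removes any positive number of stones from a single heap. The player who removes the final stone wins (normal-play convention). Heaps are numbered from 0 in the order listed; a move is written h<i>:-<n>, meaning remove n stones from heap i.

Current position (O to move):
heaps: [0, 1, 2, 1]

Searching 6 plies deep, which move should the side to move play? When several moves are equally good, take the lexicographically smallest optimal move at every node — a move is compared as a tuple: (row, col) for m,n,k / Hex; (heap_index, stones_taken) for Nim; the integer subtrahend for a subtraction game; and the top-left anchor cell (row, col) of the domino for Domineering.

O's best at [(0,1,2,1)]: h2:-2

p1 O@[(0,1,2,1)]: h1:-1[(0,0,2,1)]-1 h2:-1[(0,1,1,1)]-1 h2:-2[(0,1,0,1)]+1* h3:-1[(0,1,2,0)]-1
p2 X@[(0,1,0,1)]: h1:-1[(0,0,0,1)]-1* h3:-1[(0,1,0,0)]-1
p3 O@[(0,0,0,1)]: h3:-1[(0,0,0,0)]+1*
p4 X@[(0,0,0,0)] terminal -1; root [(0,1,2,1)] d6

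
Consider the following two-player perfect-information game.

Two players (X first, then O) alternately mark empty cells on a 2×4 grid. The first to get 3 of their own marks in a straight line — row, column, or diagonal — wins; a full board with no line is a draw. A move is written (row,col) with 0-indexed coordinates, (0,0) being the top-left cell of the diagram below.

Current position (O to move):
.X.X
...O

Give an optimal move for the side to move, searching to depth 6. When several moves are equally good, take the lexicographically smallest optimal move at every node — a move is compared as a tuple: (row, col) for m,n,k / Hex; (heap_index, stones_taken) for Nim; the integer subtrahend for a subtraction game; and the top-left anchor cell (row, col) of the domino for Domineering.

[.X.X/...O] O move#1: (0,0):-1/OX.X/...O, (0,2):+0/.XOX/...O*, (1,0):-1/.X.X/O..O, (1,1):-1/.X.X/.O.O, (1,2):-1/.X.X/..OO
[.XOX/...O] X move#2: (0,0):+0/XXOX/...O*, (1,0):+0/.XOX/X..O, (1,1):+0/.XOX/.X.O, (1,2):+0/.XOX/..XO
[XXOX/...O] O move#3: (1,0):+0/XXOX/O..O*, (1,1):+0/XXOX/.O.O, (1,2):+0/XXOX/..OO
[XXOX/O..O] X move#4: (1,1):+0/XXOX/OX.O*, (1,2):+0/XXOX/O.XO
[XXOX/OX.O] O move#5: (1,2):+0/XXOX/OXOO*
[XXOX/OXOO] end (terminal +0, X#6); searched .X.X/...O to 6

O's best at [.X.X/...O]: (0,2)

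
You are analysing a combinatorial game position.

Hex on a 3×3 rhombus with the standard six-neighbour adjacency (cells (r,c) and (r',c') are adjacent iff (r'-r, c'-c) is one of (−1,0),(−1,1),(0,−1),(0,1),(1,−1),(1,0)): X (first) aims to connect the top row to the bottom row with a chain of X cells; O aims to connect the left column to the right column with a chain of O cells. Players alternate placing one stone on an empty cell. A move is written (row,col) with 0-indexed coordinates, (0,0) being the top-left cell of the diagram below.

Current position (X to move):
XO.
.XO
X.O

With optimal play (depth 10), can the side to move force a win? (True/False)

p1 X@[XO./.XO/X.O]: (0,2)[XOX/.XO/X.O]+1* (1,0)[XO./XXO/X.O]+1 (2,1)[XO./.XO/XXO]+1
p2 O@[XOX/.XO/X.O] terminal -1; root [XO./.XO/X.O] d10

X winning at [XO./.XO/X.O]: True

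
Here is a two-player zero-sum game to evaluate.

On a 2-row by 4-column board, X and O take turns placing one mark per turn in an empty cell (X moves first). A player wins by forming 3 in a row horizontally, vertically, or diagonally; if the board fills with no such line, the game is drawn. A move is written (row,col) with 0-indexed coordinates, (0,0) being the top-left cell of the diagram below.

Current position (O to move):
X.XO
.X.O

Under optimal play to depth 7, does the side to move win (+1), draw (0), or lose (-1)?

p1 O@[X.XO/.X.O]: (0,1)[XOXO/.X.O]+0* (1,0)[X.XO/OX.O]-1 (1,2)[X.XO/.XOO]-1
p2 X@[XOXO/.X.O]: (1,0)[XOXO/XX.O]+0* (1,2)[XOXO/.XXO]+0
p3 O@[XOXO/XX.O]: (1,2)[XOXO/XXOO]+0*
p4 X@[XOXO/XXOO] terminal +0; root [X.XO/.X.O] d7

value(X.XO/.X.O, O) = 0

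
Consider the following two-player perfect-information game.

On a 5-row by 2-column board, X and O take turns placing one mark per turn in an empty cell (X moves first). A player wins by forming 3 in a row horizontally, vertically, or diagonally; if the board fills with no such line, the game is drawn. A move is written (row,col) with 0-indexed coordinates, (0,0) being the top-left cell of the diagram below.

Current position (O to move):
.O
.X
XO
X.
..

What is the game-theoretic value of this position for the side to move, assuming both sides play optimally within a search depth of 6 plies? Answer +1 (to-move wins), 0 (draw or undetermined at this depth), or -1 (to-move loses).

p1 O@[.O/.X/XO/X./..]: (0,0)[OO/.X/XO/X./..]-1* (1,0)[.O/OX/XO/X./..]-1 (3,1)[.O/.X/XO/XO/..]-1 (4,0)[.O/.X/XO/X./O.]-1 (4,1)[.O/.X/XO/X./.O]-1
p2 X@[OO/.X/XO/X./..]: (1,0)[OO/XX/XO/X./..]+1* (3,1)[OO/.X/XO/XX/..]+1 (4,0)[OO/.X/XO/X./X.]+1 (4,1)[OO/.X/XO/X./.X]+1
p3 O@[OO/XX/XO/X./..] terminal -1; root [.O/.X/XO/X./..] d6

value(.O/.X/XO/X./.., O) = -1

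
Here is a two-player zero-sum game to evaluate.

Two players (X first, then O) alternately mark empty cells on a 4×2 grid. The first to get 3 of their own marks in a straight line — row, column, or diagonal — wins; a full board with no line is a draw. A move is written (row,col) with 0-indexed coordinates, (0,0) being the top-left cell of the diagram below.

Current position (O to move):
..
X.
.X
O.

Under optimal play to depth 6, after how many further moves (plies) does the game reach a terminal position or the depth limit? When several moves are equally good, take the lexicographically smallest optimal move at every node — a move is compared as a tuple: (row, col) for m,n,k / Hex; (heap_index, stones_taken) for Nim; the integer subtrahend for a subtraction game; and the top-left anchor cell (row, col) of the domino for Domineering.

[../X./.X/O.] O move#1: (0,0):-1/O./X./.X/O., (0,1):+0/.O/X./.X/O.*, (1,1):+0/../XO/.X/O., (2,0):-1/../X./OX/O., (3,1):+0/../X./.X/OO
[.O/X./.X/O.] X move#2: (0,0):+0/XO/X./.X/O.*, (1,1):+0/.O/XX/.X/O., (2,0):+0/.O/X./XX/O., (3,1):+0/.O/X./.X/OX
[XO/X./.X/O.] O move#3: (1,1):-1/XO/XO/.X/O., (2,0):+0/XO/X./OX/O.*, (3,1):-1/XO/X./.X/OO
[XO/X./OX/O.] X move#4: (1,1):+0/XO/XX/OX/O.*, (3,1):+0/XO/X./OX/OX
[XO/XX/OX/O.] O move#5: (3,1):+0/XO/XX/OX/OO*
[XO/XX/OX/OO] end (terminal +0, X#6); searched ../X./.X/O. to 6

PV length from [../X./.X/O.]: 5 plies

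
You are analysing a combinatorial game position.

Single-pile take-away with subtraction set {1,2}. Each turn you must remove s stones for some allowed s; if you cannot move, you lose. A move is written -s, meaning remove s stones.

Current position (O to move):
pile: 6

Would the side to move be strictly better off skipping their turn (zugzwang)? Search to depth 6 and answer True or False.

zugzwang(6, O) = True

p1 O@[6]: -1[5]-1* -2[4]-1
p2 X@[5]: -1[4]-1 -2[3]+1*
p3 O@[3]: -1[2]-1* -2[1]-1
p4 X@[2]: -1[1]-1 -2[0]+1*
p5 O@[0] terminal -1; root [6] d6
if O skipped the turn, X would face:
~ p1 X@[6]: -1[5]-1* -2[4]-1
~ p2 O@[5]: -1[4]-1 -2[3]+1*
~ p3 X@[3]: -1[2]-1* -2[1]-1
~ p4 O@[2]: -1[1]-1 -2[0]+1*
~ p5 X@[0] terminal -1; root [6] d6
compare (O): move=-1 vs pass=+1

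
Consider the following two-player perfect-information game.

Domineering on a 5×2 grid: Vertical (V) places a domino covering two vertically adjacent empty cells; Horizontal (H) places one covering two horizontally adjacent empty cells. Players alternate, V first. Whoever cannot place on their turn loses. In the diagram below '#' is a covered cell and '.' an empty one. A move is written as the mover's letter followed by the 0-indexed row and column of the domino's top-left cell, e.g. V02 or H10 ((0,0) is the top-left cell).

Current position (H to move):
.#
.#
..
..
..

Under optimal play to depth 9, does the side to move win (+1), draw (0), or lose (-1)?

value(.#/.#/../../.., H) = +1

ply 1, H at .#/.#/../../.. | H20=-1→.#/.#/##/../..; H30=+1→.#/.#/../##/..*; H40=-1→.#/.#/../../##
ply 2, V at .#/.#/../##/.. | V00=-1→##/##/../##/..*; V10=-1→.#/##/#./##/..
ply 3, H at ##/##/../##/.. | H20=+1→##/##/##/##/..*; H40=+1→##/##/../##/##
ply 4: ##/##/##/##/.. is terminal -1 (V); from .#/.#/../../.. depth 9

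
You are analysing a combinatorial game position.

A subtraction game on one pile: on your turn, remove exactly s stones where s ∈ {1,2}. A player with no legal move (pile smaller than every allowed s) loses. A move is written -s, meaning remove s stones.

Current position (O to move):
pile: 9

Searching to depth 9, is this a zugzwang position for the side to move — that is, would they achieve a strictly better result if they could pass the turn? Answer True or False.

zugzwang(9, O) = True

[9] O move#1: -1:-1/8*, -2:-1/7
[8] X move#2: -1:-1/7, -2:+1/6*
[6] O move#3: -1:-1/5*, -2:-1/4
[5] X move#4: -1:-1/4, -2:+1/3*
[3] O move#5: -1:-1/2*, -2:-1/1
[2] X move#6: -1:-1/1, -2:+1/0*
[0] end (terminal -1, O#7); searched 9 to 9
pass branch (X moves first from the same position):
  | [9] X move#1: -1:-1/8*, -2:-1/7
  | [8] O move#2: -1:-1/7, -2:+1/6*
  | [6] X move#3: -1:-1/5*, -2:-1/4
  | [5] O move#4: -1:-1/4, -2:+1/3*
  | [3] X move#5: -1:-1/2*, -2:-1/1
  | [2] O move#6: -1:-1/1, -2:+1/0*
  | [0] end (terminal -1, X#7); searched 9 to 9
O moving scores -1; O passing scores +1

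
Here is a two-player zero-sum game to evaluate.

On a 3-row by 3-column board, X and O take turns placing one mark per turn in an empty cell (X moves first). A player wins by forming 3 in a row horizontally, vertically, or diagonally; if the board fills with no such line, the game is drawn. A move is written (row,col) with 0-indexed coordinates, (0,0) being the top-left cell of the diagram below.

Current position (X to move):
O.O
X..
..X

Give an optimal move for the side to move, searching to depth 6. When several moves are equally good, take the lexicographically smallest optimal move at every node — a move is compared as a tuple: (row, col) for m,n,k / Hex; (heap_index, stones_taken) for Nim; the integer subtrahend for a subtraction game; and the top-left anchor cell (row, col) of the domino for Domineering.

X's best at [O.O/X../..X]: (0,1)

ply 1, X at O.O/X../..X | (0,1)=+0→OXO/X../..X*; (1,1)=-1→O.O/XX./..X; (1,2)=-1→O.O/X.X/..X; (2,0)=-1→O.O/X../X.X; (2,1)=-1→O.O/X../.XX
ply 2, O at OXO/X../..X | (1,1)=+0→OXO/XO./..X*; (1,2)=-1→OXO/X.O/..X; (2,0)=-1→OXO/X../O.X; (2,1)=+0→OXO/X../.OX
ply 3, X at OXO/XO./..X | (1,2)=-1→OXO/XOX/..X; (2,0)=+0→OXO/XO./X.X*; (2,1)=-1→OXO/XO./.XX
ply 4, O at OXO/XO./X.X | (1,2)=-1→OXO/XOO/X.X; (2,1)=+0→OXO/XO./XOX*
ply 5, X at OXO/XO./XOX | (1,2)=+0→OXO/XOX/XOX*
ply 6: OXO/XOX/XOX is terminal +0 (O); from O.O/X../..X depth 6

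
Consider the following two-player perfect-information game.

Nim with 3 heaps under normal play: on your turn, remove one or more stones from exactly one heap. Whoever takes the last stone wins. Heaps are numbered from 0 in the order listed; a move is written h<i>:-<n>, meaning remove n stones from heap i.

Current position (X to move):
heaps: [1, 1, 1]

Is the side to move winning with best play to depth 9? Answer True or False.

p1 X@[(1,1,1)]: h0:-1[(0,1,1)]+1* h1:-1[(1,0,1)]+1 h2:-1[(1,1,0)]+1
p2 O@[(0,1,1)]: h1:-1[(0,0,1)]-1* h2:-1[(0,1,0)]-1
p3 X@[(0,0,1)]: h2:-1[(0,0,0)]+1*
p4 O@[(0,0,0)] terminal -1; root [(1,1,1)] d9

X winning at [(1,1,1)]: True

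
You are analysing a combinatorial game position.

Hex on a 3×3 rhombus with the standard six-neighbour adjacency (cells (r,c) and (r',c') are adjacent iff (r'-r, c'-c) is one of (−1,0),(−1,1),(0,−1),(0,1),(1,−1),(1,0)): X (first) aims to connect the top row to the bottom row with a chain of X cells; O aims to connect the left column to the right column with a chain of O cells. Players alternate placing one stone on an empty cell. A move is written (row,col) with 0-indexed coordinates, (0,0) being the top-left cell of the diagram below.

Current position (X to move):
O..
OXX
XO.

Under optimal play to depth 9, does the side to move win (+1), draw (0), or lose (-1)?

value(O../OXX/XO., X) = +1

ply 1, X at O../OXX/XO. | (0,1)=+1→OX./OXX/XO.*; (0,2)=+1→O.X/OXX/XO.; (2,2)=+1→O../OXX/XOX
ply 2: OX./OXX/XO. is terminal -1 (O); from O../OXX/XO. depth 9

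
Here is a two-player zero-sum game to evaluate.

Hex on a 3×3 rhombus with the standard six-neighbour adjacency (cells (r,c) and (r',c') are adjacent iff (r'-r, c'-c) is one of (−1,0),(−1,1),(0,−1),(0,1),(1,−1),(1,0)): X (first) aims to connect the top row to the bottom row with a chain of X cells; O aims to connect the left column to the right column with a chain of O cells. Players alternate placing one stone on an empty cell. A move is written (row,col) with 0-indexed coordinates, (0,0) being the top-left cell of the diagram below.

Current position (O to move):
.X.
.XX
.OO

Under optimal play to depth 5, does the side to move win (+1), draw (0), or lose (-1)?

[.X./.XX/.OO] O move#1: (0,0):-1/OX./.XX/.OO, (0,2):-1/.XO/.XX/.OO, (1,0):-1/.X./OXX/.OO, (2,0):+1/.X./.XX/OOO*
[.X./.XX/OOO] end (terminal -1, X#2); searched .X./.XX/.OO to 5

value(.X./.XX/.OO, O) = +1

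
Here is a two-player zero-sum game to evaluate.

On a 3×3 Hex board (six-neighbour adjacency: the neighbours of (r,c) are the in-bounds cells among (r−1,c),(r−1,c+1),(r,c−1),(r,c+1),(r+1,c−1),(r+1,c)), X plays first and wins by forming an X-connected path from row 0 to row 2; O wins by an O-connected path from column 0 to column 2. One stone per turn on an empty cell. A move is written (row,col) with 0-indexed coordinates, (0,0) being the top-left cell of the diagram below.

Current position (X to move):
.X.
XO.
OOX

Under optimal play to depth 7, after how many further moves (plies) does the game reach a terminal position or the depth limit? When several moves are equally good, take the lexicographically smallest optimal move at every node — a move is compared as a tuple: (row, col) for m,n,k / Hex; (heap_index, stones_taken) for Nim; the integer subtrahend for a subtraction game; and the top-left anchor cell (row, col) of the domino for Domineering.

PV length from [.X./XO./OOX]: 2 plies

p1 X@[.X./XO./OOX]: (0,0)[XX./XO./OOX]-1* (0,2)[.XX/XO./OOX]-1 (1,2)[.X./XOX/OOX]-1
p2 O@[XX./XO./OOX]: (0,2)[XXO/XO./OOX]+1* (1,2)[XX./XOO/OOX]+1
p3 X@[XXO/XO./OOX] terminal -1; root [.X./XO./OOX] d7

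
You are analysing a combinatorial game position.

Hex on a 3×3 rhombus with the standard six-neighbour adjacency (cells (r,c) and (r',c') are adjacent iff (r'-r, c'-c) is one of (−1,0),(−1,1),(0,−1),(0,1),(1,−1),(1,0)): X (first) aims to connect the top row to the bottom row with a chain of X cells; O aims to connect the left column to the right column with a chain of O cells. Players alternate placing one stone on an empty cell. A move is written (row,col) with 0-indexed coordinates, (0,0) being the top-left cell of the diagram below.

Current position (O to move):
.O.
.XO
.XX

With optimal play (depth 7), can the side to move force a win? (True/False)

ply 1, O at .O./.XO/.XX | (0,0)=-1→OO./.XO/.XX; (0,2)=+1→.OO/.XO/.XX*; (1,0)=-1→.O./OXO/.XX; (2,0)=-1→.O./.XO/OXX
ply 2, X at .OO/.XO/.XX | (0,0)=-1→XOO/.XO/.XX*; (1,0)=-1→.OO/XXO/.XX; (2,0)=-1→.OO/.XO/XXX
ply 3, O at XOO/.XO/.XX | (1,0)=+1→XOO/OXO/.XX*; (2,0)=-1→XOO/.XO/OXX
ply 4: XOO/OXO/.XX is terminal -1 (X); from .O./.XO/.XX depth 7

O winning at [.O./.XO/.XX]: True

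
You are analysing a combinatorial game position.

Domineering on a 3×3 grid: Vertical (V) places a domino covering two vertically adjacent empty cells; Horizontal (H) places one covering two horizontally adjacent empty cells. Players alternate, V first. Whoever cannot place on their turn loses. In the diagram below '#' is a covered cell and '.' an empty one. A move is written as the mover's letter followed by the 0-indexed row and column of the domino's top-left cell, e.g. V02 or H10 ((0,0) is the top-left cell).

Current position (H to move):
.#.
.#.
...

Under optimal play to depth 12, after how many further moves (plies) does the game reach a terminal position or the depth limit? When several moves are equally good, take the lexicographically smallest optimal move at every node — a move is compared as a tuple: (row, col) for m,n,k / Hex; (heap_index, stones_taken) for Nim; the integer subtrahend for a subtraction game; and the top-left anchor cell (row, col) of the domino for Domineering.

PV length from [.#./.#./...]: 2 plies

p1 H@[.#./.#./...]: H20[.#./.#./##.]-1* H21[.#./.#./.##]-1
p2 V@[.#./.#./##.]: V00[##./##./##.]+1* V02[.##/.##/##.]+1 V12[.#./.##/###]+1
p3 H@[##./##./##.] terminal -1; root [.#./.#./...] d12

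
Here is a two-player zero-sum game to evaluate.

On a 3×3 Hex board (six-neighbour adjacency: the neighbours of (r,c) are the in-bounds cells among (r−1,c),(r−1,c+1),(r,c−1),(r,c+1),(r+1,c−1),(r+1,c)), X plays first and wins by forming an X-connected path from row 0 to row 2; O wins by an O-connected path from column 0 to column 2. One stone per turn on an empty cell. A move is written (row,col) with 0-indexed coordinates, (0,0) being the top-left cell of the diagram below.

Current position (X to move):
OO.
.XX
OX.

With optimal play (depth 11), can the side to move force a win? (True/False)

ply 1, X at OO./.XX/OX. | (0,2)=+1→OOX/.XX/OX.*; (1,0)=-1→OO./XXX/OX.; (2,2)=-1→OO./.XX/OXX
ply 2: OOX/.XX/OX. is terminal -1 (O); from OO./.XX/OX. depth 11

X winning at [OO./.XX/OX.]: True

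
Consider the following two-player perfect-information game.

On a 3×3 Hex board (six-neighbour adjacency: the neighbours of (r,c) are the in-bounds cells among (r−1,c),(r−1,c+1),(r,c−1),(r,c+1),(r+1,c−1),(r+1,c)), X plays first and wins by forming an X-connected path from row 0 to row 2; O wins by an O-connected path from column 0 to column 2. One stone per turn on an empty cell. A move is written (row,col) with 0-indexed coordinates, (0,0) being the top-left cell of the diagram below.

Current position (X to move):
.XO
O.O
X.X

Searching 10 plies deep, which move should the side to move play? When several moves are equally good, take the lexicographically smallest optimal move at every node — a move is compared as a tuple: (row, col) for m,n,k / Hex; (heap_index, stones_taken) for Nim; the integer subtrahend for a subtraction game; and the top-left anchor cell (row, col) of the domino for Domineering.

X's best at [.XO/O.O/X.X]: (1,1)

ply 1, X at .XO/O.O/X.X | (0,0)=-1→XXO/O.O/X.X; (1,1)=+1→.XO/OXO/X.X*; (2,1)=-1→.XO/O.O/XXX
ply 2: .XO/OXO/X.X is terminal -1 (O); from .XO/O.O/X.X depth 10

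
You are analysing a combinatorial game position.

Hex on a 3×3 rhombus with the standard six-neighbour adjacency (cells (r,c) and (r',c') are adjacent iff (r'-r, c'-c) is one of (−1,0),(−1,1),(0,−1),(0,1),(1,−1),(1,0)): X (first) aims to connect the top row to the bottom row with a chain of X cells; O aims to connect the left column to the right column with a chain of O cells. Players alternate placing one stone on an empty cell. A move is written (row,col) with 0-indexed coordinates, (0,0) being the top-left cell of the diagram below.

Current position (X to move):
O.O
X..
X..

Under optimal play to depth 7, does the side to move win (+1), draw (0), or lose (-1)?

ply 1, X at O.O/X../X.. | (0,1)=+1→OXO/X../X..*; (1,1)=-1→O.O/XX./X..; (1,2)=-1→O.O/X.X/X..; (2,1)=-1→O.O/X../XX.; (2,2)=-1→O.O/X../X.X
ply 2: OXO/X../X.. is terminal -1 (O); from O.O/X../X.. depth 7

value(O.O/X../X.., X) = +1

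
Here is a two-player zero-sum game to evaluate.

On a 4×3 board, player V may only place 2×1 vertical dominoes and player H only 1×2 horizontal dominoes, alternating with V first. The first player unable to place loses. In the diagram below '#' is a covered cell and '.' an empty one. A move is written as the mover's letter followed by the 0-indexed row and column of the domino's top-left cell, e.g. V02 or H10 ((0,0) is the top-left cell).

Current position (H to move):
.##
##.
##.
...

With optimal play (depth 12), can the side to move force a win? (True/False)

ply 1, H at .##/##./##./... | H30=-1→.##/##./##./##.*; H31=-1→.##/##./##./.##
ply 2, V at .##/##./##./##. | V12=+1→.##/###/###/##.*; V22=+1→.##/##./###/###
ply 3: .##/###/###/##. is terminal -1 (H); from .##/##./##./... depth 12

H winning at [.##/##./##./...]: False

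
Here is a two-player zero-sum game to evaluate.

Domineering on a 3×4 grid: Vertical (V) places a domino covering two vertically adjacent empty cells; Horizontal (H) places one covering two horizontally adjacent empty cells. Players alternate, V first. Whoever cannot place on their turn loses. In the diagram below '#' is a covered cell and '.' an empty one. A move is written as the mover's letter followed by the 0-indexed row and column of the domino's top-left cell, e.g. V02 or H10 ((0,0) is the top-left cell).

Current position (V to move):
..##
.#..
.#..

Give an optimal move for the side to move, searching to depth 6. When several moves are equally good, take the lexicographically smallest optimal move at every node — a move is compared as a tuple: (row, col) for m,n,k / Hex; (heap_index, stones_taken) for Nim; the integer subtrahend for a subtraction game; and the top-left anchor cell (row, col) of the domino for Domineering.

V's best at [..##/.#../.#..]: V12

ply 1, V at ..##/.#../.#.. | V00=-1→#.##/##../.#..; V10=-1→..##/##../##..; V12=+1→..##/.##./.##.*; V13=+1→..##/.#.#/.#.#
ply 2, H at ..##/.##./.##. | H00=-1→####/.##./.##.*
ply 3, V at ####/.##./.##. | V10=+1→####/###./###.*; V13=+1→####/.###/.###
ply 4: ####/###./###. is terminal -1 (H); from ..##/.#../.#.. depth 6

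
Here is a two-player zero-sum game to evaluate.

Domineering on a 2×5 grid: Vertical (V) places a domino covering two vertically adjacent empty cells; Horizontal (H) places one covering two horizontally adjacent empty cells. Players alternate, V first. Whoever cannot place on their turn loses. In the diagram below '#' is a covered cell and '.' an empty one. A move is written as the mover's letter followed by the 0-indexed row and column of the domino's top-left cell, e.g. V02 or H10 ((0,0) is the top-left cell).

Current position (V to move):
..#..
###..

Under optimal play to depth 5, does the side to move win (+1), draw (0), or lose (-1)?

value(..#../###.., V) = +1

[..#../###..] V move#1: V03:+1/..##./####.*, V04:+1/..#.#/###.#
[..##./####.] H move#2: H00:-1/####./####.*
[####./####.] V move#3: V04:+1/#####/#####*
[#####/#####] end (terminal -1, H#4); searched ..#../###.. to 5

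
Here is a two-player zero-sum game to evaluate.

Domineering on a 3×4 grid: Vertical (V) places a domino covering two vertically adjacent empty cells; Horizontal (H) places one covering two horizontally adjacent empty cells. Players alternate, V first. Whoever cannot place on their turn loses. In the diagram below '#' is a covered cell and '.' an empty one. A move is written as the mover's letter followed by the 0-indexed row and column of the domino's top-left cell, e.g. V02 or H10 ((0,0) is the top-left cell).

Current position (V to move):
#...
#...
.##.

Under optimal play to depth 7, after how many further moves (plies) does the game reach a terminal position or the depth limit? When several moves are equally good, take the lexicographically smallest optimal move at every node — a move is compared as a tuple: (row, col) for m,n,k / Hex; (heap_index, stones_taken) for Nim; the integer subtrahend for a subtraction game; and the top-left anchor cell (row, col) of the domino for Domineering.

[#.../#.../.##.] V move#1: V01:-1/##../##../.##., V02:+1/#.#./#.#./.##.*, V03:-1/#..#/#..#/.##., V13:-1/#.../#..#/.###
[#.#./#.#./.##.] end (terminal -1, H#2); searched #.../#.../.##. to 7

PV length from [#.../#.../.##.]: 1 ply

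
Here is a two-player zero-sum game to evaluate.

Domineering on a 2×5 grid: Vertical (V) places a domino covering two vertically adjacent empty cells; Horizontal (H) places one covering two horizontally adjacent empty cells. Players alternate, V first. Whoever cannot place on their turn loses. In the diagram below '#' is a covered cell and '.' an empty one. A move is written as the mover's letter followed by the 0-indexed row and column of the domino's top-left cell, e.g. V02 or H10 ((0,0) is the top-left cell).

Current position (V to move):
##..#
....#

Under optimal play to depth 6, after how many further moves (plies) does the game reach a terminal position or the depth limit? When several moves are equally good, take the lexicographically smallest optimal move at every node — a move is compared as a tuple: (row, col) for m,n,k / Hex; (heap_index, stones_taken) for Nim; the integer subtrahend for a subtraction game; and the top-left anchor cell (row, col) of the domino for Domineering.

PV length from [##..#/....#]: 3 plies

[##..#/....#] V move#1: V02:+1/###.#/..#.#*, V03:-1/##.##/...##
[###.#/..#.#] H move#2: H10:-1/###.#/###.#*
[###.#/###.#] V move#3: V03:+1/#####/#####*
[#####/#####] end (terminal -1, H#4); searched ##..#/....# to 6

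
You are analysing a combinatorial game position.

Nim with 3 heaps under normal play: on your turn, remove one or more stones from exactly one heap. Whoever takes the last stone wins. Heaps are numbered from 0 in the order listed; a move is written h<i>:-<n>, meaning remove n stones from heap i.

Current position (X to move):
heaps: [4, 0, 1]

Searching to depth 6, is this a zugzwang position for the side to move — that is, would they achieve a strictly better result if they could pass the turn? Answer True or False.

zugzwang((4,0,1), X) = False

ply 1, X at (4,0,1) | h0:-1=-1→(3,0,1); h0:-2=-1→(2,0,1); h0:-3=+1→(1,0,1)*; h0:-4=-1→(0,0,1); h2:-1=-1→(4,0,0)
ply 2, O at (1,0,1) | h0:-1=-1→(0,0,1)*; h2:-1=-1→(1,0,0)
ply 3, X at (0,0,1) | h2:-1=+1→(0,0,0)*
ply 4: (0,0,0) is terminal -1 (O); from (4,0,1) depth 6
pass branch (O moves first from the same position):
  | ply 1, O at (4,0,1) | h0:-1=-1→(3,0,1); h0:-2=-1→(2,0,1); h0:-3=+1→(1,0,1)*; h0:-4=-1→(0,0,1); h2:-1=-1→(4,0,0)
  | ply 2, X at (1,0,1) | h0:-1=-1→(0,0,1)*; h2:-1=-1→(1,0,0)
  | ply 3, O at (0,0,1) | h2:-1=+1→(0,0,0)*
  | ply 4: (0,0,0) is terminal -1 (X); from (4,0,1) depth 6
X moving scores +1; X passing scores -1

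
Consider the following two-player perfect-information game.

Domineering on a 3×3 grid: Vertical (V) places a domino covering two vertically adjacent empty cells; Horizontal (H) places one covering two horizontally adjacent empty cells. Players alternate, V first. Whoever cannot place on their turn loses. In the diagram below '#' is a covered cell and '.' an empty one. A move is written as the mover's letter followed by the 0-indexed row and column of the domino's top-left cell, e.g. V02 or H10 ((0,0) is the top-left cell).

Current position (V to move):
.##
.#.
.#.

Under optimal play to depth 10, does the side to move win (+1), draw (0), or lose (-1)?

[.##/.#./.#.] V move#1: V00:+1/###/##./.#.*, V10:+1/.##/##./##., V12:+1/.##/.##/.##
[###/##./.#.] end (terminal -1, H#2); searched .##/.#./.#. to 10

value(.##/.#./.#., V) = +1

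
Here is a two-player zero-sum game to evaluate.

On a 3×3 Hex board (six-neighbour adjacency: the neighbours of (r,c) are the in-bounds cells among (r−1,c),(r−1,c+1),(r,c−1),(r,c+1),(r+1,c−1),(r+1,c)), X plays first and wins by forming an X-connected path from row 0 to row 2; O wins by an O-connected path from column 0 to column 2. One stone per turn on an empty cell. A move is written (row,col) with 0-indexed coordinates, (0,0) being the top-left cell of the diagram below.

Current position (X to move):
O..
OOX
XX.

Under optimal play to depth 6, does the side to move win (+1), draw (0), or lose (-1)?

value(O../OOX/XX., X) = +1

p1 X@[O../OOX/XX.]: (0,1)[OX./OOX/XX.]-1 (0,2)[O.X/OOX/XX.]+1* (2,2)[O../OOX/XXX]-1
p2 O@[O.X/OOX/XX.] terminal -1; root [O../OOX/XX.] d6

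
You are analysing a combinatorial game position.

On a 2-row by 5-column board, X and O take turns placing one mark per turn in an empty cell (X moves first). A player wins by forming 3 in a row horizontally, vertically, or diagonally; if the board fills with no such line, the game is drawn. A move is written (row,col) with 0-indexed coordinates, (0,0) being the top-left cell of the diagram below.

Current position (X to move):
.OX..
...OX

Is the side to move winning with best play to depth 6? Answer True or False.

X winning at [.OX../...OX]: False

p1 X@[.OX../...OX]: (0,0)[XOX../...OX]+0* (0,3)[.OXX./...OX]+0 (0,4)[.OX.X/...OX]+0 (1,0)[.OX../X..OX]+0 (1,1)[.OX../.X.OX]+0 (1,2)[.OX../..XOX]+0
p2 O@[XOX../...OX]: (0,3)[XOXO./...OX]+0* (0,4)[XOX.O/...OX]+0 (1,0)[XOX../O..OX]+0 (1,1)[XOX../.O.OX]+0 (1,2)[XOX../..OOX]+0
p3 X@[XOXO./...OX]: (0,4)[XOXOX/...OX]+0* (1,0)[XOXO./X..OX]+0 (1,1)[XOXO./.X.OX]+0 (1,2)[XOXO./..XOX]+0
p4 O@[XOXOX/...OX]: (1,0)[XOXOX/O..OX]+0* (1,1)[XOXOX/.O.OX]+0 (1,2)[XOXOX/..OOX]+0
p5 X@[XOXOX/O..OX]: (1,1)[XOXOX/OX.OX]+0* (1,2)[XOXOX/O.XOX]+0
p6 O@[XOXOX/OX.OX]: (1,2)[XOXOX/OXOOX]+0*
p7 X@[XOXOX/OXOOX] terminal +0; root [.OX../...OX] d6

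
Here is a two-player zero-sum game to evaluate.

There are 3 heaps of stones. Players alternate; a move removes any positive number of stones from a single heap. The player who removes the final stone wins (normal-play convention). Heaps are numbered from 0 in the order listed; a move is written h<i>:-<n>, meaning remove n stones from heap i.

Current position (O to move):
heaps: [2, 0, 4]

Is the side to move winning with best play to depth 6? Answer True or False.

O winning at [(2,0,4)]: True

[(2,0,4)] O move#1: h0:-1:-1/(1,0,4), h0:-2:-1/(0,0,4), h2:-1:-1/(2,0,3), h2:-2:+1/(2,0,2)*, h2:-3:-1/(2,0,1), h2:-4:-1/(2,0,0)
[(2,0,2)] X move#2: h0:-1:-1/(1,0,2)*, h0:-2:-1/(0,0,2), h2:-1:-1/(2,0,1), h2:-2:-1/(2,0,0)
[(1,0,2)] O move#3: h0:-1:-1/(0,0,2), h2:-1:+1/(1,0,1)*, h2:-2:-1/(1,0,0)
[(1,0,1)] X move#4: h0:-1:-1/(0,0,1)*, h2:-1:-1/(1,0,0)
[(0,0,1)] O move#5: h2:-1:+1/(0,0,0)*
[(0,0,0)] end (terminal -1, X#6); searched (2,0,4) to 6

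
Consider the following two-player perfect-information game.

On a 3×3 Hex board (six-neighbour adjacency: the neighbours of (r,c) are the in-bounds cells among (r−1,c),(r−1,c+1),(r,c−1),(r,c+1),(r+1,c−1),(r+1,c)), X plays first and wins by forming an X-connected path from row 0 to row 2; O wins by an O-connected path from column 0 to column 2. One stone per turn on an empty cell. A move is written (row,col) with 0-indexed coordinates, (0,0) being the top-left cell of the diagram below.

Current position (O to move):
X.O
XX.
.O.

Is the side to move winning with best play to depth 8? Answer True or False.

O winning at [X.O/XX./.O.]: True

ply 1, O at X.O/XX./.O. | (0,1)=-1→XOO/XX./.O.; (1,2)=-1→X.O/XXO/.O.; (2,0)=+1→X.O/XX./OO.*; (2,2)=-1→X.O/XX./.OO
ply 2, X at X.O/XX./OO. | (0,1)=-1→XXO/XX./OO.*; (1,2)=-1→X.O/XXX/OO.; (2,2)=-1→X.O/XX./OOX
ply 3, O at XXO/XX./OO. | (1,2)=+1→XXO/XXO/OO.*; (2,2)=+1→XXO/XX./OOO
ply 4: XXO/XXO/OO. is terminal -1 (X); from X.O/XX./.O. depth 8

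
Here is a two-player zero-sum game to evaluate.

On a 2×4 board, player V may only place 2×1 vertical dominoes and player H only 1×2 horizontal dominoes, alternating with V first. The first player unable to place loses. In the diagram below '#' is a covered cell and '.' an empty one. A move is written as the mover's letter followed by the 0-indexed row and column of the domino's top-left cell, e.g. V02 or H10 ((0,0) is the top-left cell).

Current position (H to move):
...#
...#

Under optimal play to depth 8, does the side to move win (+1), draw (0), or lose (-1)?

value(...#/...#, H) = +1

[...#/...#] H move#1: H00:+1/##.#/...#*, H01:+1/.###/...#, H10:+1/...#/##.#, H11:+1/...#/.###
[##.#/...#] V move#2: V02:-1/####/..##*
[####/..##] H move#3: H10:+1/####/####*
[####/####] end (terminal -1, V#4); searched ...#/...# to 8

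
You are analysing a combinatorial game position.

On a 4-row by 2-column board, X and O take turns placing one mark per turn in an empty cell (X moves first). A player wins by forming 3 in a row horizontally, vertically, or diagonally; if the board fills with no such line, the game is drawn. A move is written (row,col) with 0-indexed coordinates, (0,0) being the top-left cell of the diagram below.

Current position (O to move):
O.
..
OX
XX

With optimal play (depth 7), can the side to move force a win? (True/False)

ply 1, O at O./../OX/XX | (0,1)=-1→OO/../OX/XX; (1,0)=+1→O./O./OX/XX*; (1,1)=+0→O./.O/OX/XX
ply 2: O./O./OX/XX is terminal -1 (X); from O./../OX/XX depth 7

O winning at [O./../OX/XX]: True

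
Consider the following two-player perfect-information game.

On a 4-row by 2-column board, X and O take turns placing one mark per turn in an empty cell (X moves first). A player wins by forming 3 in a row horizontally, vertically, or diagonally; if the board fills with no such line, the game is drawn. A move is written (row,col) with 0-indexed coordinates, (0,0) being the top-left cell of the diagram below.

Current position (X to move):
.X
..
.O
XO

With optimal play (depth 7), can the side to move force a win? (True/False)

p1 X@[.X/../.O/XO]: (0,0)[XX/../.O/XO]-1 (1,0)[.X/X./.O/XO]-1 (1,1)[.X/.X/.O/XO]+0* (2,0)[.X/../XO/XO]-1
p2 O@[.X/.X/.O/XO]: (0,0)[OX/.X/.O/XO]+0* (1,0)[.X/OX/.O/XO]+0 (2,0)[.X/.X/OO/XO]+0
p3 X@[OX/.X/.O/XO]: (1,0)[OX/XX/.O/XO]+0* (2,0)[OX/.X/XO/XO]+0
p4 O@[OX/XX/.O/XO]: (2,0)[OX/XX/OO/XO]+0*
p5 X@[OX/XX/OO/XO] terminal +0; root [.X/../.O/XO] d7

X winning at [.X/../.O/XO]: False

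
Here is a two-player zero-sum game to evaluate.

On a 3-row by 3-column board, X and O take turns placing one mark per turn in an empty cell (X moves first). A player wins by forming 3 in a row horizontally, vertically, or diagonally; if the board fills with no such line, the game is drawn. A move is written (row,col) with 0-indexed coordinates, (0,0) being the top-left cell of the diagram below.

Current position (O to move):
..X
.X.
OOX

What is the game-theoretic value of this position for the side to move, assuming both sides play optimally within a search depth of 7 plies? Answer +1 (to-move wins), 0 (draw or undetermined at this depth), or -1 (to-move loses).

p1 O@[..X/.X./OOX]: (0,0)[O.X/.X./OOX]-1* (0,1)[.OX/.X./OOX]-1 (1,0)[..X/OX./OOX]-1 (1,2)[..X/.XO/OOX]-1
p2 X@[O.X/.X./OOX]: (0,1)[OXX/.X./OOX]-1 (1,0)[O.X/XX./OOX]+0 (1,2)[O.X/.XX/OOX]+1*
p3 O@[O.X/.XX/OOX] terminal -1; root [..X/.X./OOX] d7

value(..X/.X./OOX, O) = -1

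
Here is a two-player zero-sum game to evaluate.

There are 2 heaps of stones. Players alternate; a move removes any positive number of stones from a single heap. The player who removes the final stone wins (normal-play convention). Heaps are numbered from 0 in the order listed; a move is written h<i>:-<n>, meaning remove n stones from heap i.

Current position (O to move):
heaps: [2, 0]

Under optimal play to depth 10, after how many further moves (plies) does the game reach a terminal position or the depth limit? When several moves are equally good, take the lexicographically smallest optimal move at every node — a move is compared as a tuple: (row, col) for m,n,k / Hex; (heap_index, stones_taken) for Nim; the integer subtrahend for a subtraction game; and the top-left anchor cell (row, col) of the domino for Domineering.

PV length from [(2,0)]: 1 ply

p1 O@[(2,0)]: h0:-1[(1,0)]-1 h0:-2[(0,0)]+1*
p2 X@[(0,0)] terminal -1; root [(2,0)] d10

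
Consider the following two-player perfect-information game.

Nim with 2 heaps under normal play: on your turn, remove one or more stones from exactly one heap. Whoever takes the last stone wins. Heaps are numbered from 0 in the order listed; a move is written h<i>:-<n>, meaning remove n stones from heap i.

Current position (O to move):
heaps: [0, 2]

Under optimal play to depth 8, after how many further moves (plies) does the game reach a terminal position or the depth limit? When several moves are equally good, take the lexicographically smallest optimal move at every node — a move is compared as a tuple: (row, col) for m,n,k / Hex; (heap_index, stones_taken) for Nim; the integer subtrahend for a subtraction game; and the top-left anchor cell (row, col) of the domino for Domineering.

[(0,2)] O move#1: h1:-1:-1/(0,1), h1:-2:+1/(0,0)*
[(0,0)] end (terminal -1, X#2); searched (0,2) to 8

PV length from [(0,2)]: 1 ply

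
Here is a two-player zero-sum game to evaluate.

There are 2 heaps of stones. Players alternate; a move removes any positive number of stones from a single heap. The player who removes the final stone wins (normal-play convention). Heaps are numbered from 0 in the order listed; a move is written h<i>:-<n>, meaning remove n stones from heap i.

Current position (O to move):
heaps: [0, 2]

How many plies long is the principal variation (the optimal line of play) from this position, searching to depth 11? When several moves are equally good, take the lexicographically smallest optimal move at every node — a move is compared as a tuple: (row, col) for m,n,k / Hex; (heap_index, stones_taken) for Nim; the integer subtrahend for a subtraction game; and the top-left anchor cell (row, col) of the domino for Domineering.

ply 1, O at (0,2) | h1:-1=-1→(0,1); h1:-2=+1→(0,0)*
ply 2: (0,0) is terminal -1 (X); from (0,2) depth 11

PV length from [(0,2)]: 1 ply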